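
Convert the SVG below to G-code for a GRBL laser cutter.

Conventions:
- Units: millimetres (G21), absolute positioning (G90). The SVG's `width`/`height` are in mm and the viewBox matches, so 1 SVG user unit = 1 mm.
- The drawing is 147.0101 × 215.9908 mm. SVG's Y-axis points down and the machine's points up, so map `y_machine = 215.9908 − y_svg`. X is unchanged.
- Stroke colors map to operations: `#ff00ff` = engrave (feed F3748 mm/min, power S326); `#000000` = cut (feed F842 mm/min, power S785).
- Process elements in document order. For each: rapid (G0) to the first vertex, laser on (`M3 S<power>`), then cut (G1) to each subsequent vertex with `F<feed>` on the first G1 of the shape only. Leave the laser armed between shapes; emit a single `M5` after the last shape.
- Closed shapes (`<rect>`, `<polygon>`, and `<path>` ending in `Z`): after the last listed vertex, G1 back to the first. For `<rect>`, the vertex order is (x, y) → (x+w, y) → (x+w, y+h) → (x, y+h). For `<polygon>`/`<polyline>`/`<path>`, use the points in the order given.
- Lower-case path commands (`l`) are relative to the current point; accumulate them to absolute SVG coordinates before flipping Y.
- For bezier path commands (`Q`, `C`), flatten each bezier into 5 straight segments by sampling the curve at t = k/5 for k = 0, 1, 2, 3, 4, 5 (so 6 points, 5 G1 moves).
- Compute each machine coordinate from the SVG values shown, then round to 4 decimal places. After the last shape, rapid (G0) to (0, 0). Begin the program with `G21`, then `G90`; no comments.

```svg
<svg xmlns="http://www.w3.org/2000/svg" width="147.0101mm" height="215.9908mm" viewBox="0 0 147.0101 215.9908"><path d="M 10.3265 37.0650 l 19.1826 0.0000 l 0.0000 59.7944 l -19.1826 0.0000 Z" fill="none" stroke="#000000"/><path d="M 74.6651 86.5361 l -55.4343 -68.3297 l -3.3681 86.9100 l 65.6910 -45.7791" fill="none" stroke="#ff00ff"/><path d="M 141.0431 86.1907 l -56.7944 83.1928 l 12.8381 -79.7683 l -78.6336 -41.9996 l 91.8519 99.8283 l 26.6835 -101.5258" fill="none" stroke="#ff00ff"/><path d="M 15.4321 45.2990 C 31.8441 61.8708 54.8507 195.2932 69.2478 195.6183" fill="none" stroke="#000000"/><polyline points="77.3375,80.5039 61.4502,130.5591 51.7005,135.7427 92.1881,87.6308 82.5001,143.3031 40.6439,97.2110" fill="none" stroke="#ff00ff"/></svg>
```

Since the viewBox matches the mm dimensions, user units are millimetres directly. The only transform is the Y-flip y_m = 215.9908 − y_svg.

Shape 1 is a rectangle drawn with `<path>`. Its stroke #000000 means cut at S785, F842. After flipping Y the toolpath is (10.3265,178.9258) → (29.5091,178.9258) → (29.5091,119.1314) → (10.3265,119.1314) → (10.3265,178.9258), returning to the start.

Shape 2 is a open polyline drawn with `<path>`. Its stroke #ff00ff means engrave at S326, F3748. After flipping Y the toolpath is (74.6651,129.4547) → (19.2308,197.7844) → (15.8627,110.8744) → (81.5537,156.6535).

Shape 3 is a open polyline drawn with `<path>`. Its stroke #ff00ff means engrave at S326, F3748. After flipping Y the toolpath is (141.0431,129.8001) → (84.2487,46.6073) → (97.0868,126.3756) → (18.4532,168.3752) → (110.3051,68.5469) → (136.9886,170.0727).

Shape 4 is a cubic bezier drawn with `<path>`. Its stroke #000000 means cut at S785, F842. After flipping Y the toolpath is (15.4321,170.6918) → (25.9490,148.7262) → (37.3188,110.7140) → (48.8118,68.6527) → (59.6980,34.5397) → (69.2478,20.3725).

Shape 5 is a open polyline drawn with `<polyline>`. Its stroke #ff00ff means engrave at S326, F3748. After flipping Y the toolpath is (77.3375,135.4869) → (61.4502,85.4317) → (51.7005,80.2481) → (92.1881,128.3600) → (82.5001,72.6877) → (40.6439,118.7798).

G21
G90
G0 X10.3265 Y178.9258
M3 S785
G1 X29.5091 Y178.9258 F842
G1 X29.5091 Y119.1314
G1 X10.3265 Y119.1314
G1 X10.3265 Y178.9258
G0 X74.6651 Y129.4547
M3 S326
G1 X19.2308 Y197.7844 F3748
G1 X15.8627 Y110.8744
G1 X81.5537 Y156.6535
G0 X141.0431 Y129.8001
M3 S326
G1 X84.2487 Y46.6073 F3748
G1 X97.0868 Y126.3756
G1 X18.4532 Y168.3752
G1 X110.3051 Y68.5469
G1 X136.9886 Y170.0727
G0 X15.4321 Y170.6918
M3 S785
G1 X25.9490 Y148.7262 F842
G1 X37.3188 Y110.7140
G1 X48.8118 Y68.6527
G1 X59.6980 Y34.5397
G1 X69.2478 Y20.3725
G0 X77.3375 Y135.4869
M3 S326
G1 X61.4502 Y85.4317 F3748
G1 X51.7005 Y80.2481
G1 X92.1881 Y128.3600
G1 X82.5001 Y72.6877
G1 X40.6439 Y118.7798
M5
G0 X0.0000 Y0.0000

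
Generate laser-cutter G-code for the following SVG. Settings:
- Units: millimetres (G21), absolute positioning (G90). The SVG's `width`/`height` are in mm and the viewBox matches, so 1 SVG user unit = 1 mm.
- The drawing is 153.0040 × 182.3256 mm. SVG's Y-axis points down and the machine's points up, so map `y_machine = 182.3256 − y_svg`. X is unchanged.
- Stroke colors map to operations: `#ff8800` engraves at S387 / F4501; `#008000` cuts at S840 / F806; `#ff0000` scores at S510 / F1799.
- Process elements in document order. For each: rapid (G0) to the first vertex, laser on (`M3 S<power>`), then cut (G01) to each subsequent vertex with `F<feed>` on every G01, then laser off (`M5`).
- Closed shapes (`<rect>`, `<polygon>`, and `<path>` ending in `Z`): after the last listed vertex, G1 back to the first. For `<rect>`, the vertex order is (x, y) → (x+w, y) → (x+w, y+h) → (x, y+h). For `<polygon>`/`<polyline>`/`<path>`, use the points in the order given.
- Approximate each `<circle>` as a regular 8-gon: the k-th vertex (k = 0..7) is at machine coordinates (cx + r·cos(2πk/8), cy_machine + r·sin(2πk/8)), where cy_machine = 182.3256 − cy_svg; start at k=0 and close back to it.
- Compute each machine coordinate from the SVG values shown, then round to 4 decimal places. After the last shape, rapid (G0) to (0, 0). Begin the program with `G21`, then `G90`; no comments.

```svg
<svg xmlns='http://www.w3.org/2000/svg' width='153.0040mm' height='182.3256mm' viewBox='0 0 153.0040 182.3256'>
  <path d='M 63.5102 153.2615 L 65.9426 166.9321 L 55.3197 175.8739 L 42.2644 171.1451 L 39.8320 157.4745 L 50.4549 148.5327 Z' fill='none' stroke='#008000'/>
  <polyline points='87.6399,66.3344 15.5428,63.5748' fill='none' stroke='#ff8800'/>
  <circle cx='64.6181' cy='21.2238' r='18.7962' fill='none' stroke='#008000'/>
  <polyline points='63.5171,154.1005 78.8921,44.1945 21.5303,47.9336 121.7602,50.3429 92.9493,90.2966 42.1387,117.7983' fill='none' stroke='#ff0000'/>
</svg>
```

G21
G90
G0 X63.5102 Y29.0641
M3 S840
G01 X65.9426 Y15.3935 F806
G01 X55.3197 Y6.4517 F806
G01 X42.2644 Y11.1805 F806
G01 X39.8320 Y24.8511 F806
G01 X50.4549 Y33.7929 F806
G01 X63.5102 Y29.0641 F806
M5
G0 X87.6399 Y115.9912
M3 S387
G01 X15.5428 Y118.7508 F4501
M5
G0 X83.4143 Y161.1018
M3 S840
G01 X77.9090 Y174.3927 F806
G01 X64.6181 Y179.8980 F806
G01 X51.3272 Y174.3927 F806
G01 X45.8219 Y161.1018 F806
G01 X51.3272 Y147.8109 F806
G01 X64.6181 Y142.3056 F806
G01 X77.9090 Y147.8109 F806
G01 X83.4143 Y161.1018 F806
M5
G0 X63.5171 Y28.2251
M3 S510
G01 X78.8921 Y138.1311 F1799
G01 X21.5303 Y134.3920 F1799
G01 X121.7602 Y131.9827 F1799
G01 X92.9493 Y92.0290 F1799
G01 X42.1387 Y64.5273 F1799
M5
G0 X0.0000 Y0.0000

1 u = 1 mm; y_m = 182.3256 − y.

[1] `<path>` regular polygon, #008000→cut S840 F806: (63.5102,29.0641) → (65.9426,15.3935) → (55.3197,6.4517) → (42.2644,11.1805) → (39.8320,24.8511) → (50.4549,33.7929) → (63.5102,29.0641) (closed)

[2] `<polyline>` line segment, #ff8800→engrave S387 F4501: (87.6399,115.9912) → (15.5428,118.7508)

[3] `<circle>` circle, #008000→cut S840 F806: (83.4143,161.1018) → (77.9090,174.3927) → (64.6181,179.8980) → (51.3272,174.3927) → (45.8219,161.1018) → (51.3272,147.8109) → (64.6181,142.3056) → (77.9090,147.8109) → (83.4143,161.1018) (closed)

[4] `<polyline>` open polyline, #ff0000→score S510 F1799: (63.5171,28.2251) → (78.8921,138.1311) → (21.5303,134.3920) → (121.7602,131.9827) → (92.9493,92.0290) → (42.1387,64.5273)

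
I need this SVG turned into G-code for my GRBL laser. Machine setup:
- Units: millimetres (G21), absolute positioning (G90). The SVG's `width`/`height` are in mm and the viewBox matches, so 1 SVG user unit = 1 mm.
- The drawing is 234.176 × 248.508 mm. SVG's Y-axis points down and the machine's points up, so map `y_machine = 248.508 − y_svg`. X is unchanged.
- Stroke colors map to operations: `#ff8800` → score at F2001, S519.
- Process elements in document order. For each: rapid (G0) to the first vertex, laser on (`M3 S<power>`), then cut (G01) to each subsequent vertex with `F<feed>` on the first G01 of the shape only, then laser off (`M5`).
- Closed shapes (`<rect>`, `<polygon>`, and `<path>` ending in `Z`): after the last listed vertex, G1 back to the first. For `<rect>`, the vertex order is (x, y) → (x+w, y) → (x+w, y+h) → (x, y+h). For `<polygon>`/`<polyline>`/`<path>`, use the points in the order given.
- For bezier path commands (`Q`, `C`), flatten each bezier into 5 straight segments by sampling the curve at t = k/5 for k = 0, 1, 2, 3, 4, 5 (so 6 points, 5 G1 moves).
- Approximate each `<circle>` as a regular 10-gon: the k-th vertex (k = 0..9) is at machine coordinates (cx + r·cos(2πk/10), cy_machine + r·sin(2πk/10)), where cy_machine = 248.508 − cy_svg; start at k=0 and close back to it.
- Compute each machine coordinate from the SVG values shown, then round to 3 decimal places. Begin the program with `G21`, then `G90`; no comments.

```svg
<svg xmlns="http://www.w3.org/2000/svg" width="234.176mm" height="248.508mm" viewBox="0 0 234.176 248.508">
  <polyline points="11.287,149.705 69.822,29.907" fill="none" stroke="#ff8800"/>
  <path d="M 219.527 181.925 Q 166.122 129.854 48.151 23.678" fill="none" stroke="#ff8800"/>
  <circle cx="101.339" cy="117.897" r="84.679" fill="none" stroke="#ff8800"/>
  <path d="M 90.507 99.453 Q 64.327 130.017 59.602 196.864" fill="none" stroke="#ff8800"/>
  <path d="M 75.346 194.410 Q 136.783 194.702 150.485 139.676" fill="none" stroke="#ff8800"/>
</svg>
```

G21
G90
G0 X11.287 Y98.803
M3 S519
G01 X69.822 Y218.601 F2001
M5
G0 X219.527 Y66.583
M3 S519
G01 X195.582 Y89.576 F2001
G01 X166.472 Y116.897
G01 X132.197 Y148.546
G01 X92.757 Y184.524
G01 X48.151 Y224.830
M5
G0 X186.018 Y130.611
M3 S519
G01 X169.846 Y180.384 F2001
G01 X127.506 Y211.146
G01 X75.172 Y211.146
G01 X32.832 Y180.384
G01 X16.660 Y130.611
G01 X32.832 Y80.838
G01 X75.172 Y50.076
G01 X127.506 Y50.076
G01 X169.846 Y80.838
G01 X186.018 Y130.611
M5
G0 X90.507 Y149.055
M3 S519
G01 X80.893 Y135.378 F2001
G01 X72.996 Y118.799
G01 X66.815 Y99.316
G01 X62.350 Y76.931
G01 X59.602 Y51.644
M5
G0 X75.346 Y54.098
M3 S519
G01 X98.011 Y56.194 F2001
G01 X116.858 Y62.715
G01 X131.886 Y73.662
G01 X143.095 Y89.034
G01 X150.485 Y108.832
M5

1 u = 1 mm; y_m = 248.508 − y.

[1] `<polyline>` line segment, #ff8800→score S519 F2001: (11.287,98.803) → (69.822,218.601)

[2] `<path>` quadratic bezier, #ff8800→score S519 F2001: (219.527,66.583) → (195.582,89.576) → (166.472,116.897) → (132.197,148.546) → (92.757,184.524) → (48.151,224.830)

[3] `<circle>` circle, #ff8800→score S519 F2001: (186.018,130.611) → (169.846,180.384) → (127.506,211.146) → (75.172,211.146) → (32.832,180.384) → (16.660,130.611) → (32.832,80.838) → (75.172,50.076) → (127.506,50.076) → (169.846,80.838) → (186.018,130.611) (closed)

[4] `<path>` quadratic bezier, #ff8800→score S519 F2001: (90.507,149.055) → (80.893,135.378) → (72.996,118.799) → (66.815,99.316) → (62.350,76.931) → (59.602,51.644)

[5] `<path>` quadratic bezier, #ff8800→score S519 F2001: (75.346,54.098) → (98.011,56.194) → (116.858,62.715) → (131.886,73.662) → (143.095,89.034) → (150.485,108.832)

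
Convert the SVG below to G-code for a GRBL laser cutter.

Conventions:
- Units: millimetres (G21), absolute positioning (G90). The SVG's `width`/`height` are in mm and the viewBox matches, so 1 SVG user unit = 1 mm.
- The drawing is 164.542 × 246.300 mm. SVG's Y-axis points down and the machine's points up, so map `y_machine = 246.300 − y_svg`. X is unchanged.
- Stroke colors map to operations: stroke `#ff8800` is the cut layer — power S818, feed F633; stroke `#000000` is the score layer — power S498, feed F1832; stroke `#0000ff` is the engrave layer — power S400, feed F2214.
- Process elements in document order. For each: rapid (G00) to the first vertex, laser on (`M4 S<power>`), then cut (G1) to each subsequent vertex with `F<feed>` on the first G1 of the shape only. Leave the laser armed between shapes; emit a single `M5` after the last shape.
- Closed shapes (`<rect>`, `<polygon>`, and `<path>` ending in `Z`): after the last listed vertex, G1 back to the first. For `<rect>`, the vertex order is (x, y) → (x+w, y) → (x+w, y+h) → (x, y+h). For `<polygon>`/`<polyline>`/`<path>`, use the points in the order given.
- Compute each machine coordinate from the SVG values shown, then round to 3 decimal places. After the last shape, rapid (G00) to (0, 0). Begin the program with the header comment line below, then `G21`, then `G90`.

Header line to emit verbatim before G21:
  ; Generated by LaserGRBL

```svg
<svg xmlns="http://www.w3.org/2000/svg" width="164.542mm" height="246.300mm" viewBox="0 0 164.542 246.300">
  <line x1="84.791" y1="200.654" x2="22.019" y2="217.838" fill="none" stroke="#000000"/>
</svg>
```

; Generated by LaserGRBL
G21
G90
G00 X84.791 Y45.646
M4 S498
G1 X22.019 Y28.462 F1832
M5
G00 X0.000 Y0.000

1 u = 1 mm; y_m = 246.300 − y.

[1] `<line>` line segment, #000000→score S498 F1832: (84.791,45.646) → (22.019,28.462)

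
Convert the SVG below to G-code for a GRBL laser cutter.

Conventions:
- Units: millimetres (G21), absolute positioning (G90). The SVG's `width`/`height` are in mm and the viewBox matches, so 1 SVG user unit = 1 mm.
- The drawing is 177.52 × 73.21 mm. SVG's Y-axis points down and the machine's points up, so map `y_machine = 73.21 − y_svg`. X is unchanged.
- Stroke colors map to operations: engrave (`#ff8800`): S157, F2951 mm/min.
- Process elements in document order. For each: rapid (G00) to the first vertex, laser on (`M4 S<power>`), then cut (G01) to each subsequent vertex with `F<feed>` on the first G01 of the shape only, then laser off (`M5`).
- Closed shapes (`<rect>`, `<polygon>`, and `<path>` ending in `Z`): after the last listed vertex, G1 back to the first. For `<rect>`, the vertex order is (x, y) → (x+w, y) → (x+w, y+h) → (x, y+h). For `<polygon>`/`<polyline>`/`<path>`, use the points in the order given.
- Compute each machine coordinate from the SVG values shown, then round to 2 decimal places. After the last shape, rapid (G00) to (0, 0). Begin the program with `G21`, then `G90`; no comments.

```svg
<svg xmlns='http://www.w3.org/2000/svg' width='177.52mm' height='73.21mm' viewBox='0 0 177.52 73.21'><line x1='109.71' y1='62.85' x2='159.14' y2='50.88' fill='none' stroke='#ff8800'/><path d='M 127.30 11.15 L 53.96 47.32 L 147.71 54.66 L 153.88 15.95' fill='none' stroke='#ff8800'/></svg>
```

G21
G90
G00 X109.71 Y10.36
M4 S157
G01 X159.14 Y22.33 F2951
M5
G00 X127.30 Y62.06
M4 S157
G01 X53.96 Y25.89 F2951
G01 X147.71 Y18.55
G01 X153.88 Y57.26
M5
G00 X0.00 Y0.00

Since the viewBox matches the mm dimensions, user units are millimetres directly. The only transform is the Y-flip y_m = 73.21 − y_svg.

Shape 1 is a line segment drawn with `<line>`. Its stroke #ff8800 means engrave at S157, F2951. After flipping Y the toolpath is (109.71,10.36) → (159.14,22.33).

Shape 2 is a open polyline drawn with `<path>`. Its stroke #ff8800 means engrave at S157, F2951. After flipping Y the toolpath is (127.30,62.06) → (53.96,25.89) → (147.71,18.55) → (153.88,57.26).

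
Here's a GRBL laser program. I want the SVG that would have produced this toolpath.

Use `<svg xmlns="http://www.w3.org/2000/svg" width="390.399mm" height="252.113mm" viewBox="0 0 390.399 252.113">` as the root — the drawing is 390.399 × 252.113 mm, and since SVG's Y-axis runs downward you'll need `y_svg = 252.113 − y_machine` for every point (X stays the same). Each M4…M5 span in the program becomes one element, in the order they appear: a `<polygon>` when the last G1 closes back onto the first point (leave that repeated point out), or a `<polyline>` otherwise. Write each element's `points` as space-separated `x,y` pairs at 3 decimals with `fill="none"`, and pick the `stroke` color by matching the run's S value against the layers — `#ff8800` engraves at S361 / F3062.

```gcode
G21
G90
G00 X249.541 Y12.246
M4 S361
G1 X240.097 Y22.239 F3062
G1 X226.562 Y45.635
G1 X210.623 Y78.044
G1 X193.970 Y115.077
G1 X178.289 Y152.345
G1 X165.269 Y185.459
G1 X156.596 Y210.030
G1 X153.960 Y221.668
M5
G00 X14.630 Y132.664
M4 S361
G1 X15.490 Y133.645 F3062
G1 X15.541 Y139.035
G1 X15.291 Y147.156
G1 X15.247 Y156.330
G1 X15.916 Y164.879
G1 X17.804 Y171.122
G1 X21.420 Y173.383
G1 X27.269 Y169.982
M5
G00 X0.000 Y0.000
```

<svg xmlns="http://www.w3.org/2000/svg" width="390.399mm" height="252.113mm" viewBox="0 0 390.399 252.113">
  <polyline points="249.541,239.867 240.097,229.874 226.562,206.478 210.623,174.069 193.970,137.036 178.289,99.768 165.269,66.654 156.596,42.083 153.960,30.445" fill="none" stroke="#ff8800"/>
  <polyline points="14.630,119.449 15.490,118.468 15.541,113.078 15.291,104.957 15.247,95.783 15.916,87.234 17.804,80.991 21.420,78.730 27.269,82.131" fill="none" stroke="#ff8800"/>
</svg>

Each laser-on run becomes one SVG element. Flip Y back into SVG space with y_svg = 252.113 − y_machine. Every run uses S361, so all elements get stroke `#ff8800` (engrave).

Run 1: The run is open, so emit a `<polyline>` with points (Y-flipped): 249.541,239.867 240.097,229.874 226.562,206.478 210.623,174.069 193.970,137.036 178.289,99.768 165.269,66.654 156.596,42.083 153.960,30.445.

Run 2: The run is open, so emit a `<polyline>` with points (Y-flipped): 14.630,119.449 15.490,118.468 15.541,113.078 15.291,104.957 15.247,95.783 15.916,87.234 17.804,80.991 21.420,78.730 27.269,82.131.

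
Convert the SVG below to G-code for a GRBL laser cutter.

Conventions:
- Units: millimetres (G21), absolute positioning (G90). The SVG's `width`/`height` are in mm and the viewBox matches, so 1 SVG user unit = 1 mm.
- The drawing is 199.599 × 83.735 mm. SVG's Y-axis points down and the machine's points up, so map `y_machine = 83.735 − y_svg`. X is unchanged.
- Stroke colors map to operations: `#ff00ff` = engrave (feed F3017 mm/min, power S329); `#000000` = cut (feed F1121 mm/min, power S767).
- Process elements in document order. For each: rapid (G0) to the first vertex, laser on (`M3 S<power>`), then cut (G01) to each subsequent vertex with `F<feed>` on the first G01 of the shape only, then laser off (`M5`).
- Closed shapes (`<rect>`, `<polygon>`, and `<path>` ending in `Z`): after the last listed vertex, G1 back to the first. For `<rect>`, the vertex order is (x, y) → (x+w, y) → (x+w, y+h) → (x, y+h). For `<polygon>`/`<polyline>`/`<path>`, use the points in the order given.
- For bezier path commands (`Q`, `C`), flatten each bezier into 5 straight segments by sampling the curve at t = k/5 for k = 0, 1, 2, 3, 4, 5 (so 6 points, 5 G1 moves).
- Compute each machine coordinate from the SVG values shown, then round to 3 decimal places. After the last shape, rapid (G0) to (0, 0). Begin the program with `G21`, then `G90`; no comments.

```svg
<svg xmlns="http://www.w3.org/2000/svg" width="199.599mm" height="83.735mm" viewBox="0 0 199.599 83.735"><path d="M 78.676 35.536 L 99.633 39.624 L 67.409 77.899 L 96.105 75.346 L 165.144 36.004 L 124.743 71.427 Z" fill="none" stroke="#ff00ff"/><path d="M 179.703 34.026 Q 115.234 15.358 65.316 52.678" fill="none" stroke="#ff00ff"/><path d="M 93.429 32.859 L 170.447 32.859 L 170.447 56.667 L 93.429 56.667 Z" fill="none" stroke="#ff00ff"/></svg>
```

G21
G90
G0 X78.676 Y48.199
M3 S329
G01 X99.633 Y44.111 F3017
G01 X67.409 Y5.836
G01 X96.105 Y8.389
G01 X165.144 Y47.731
G01 X124.743 Y12.308
G01 X78.676 Y48.199
M5
G0 X179.703 Y49.709
M3 S329
G01 X154.497 Y54.937 F3017
G01 X130.456 Y55.685
G01 X107.579 Y51.955
G01 X85.865 Y43.745
G01 X65.316 Y31.057
M5
G0 X93.429 Y50.876
M3 S329
G01 X170.447 Y50.876 F3017
G01 X170.447 Y27.068
G01 X93.429 Y27.068
G01 X93.429 Y50.876
M5
G0 X0.000 Y0.000

Since the viewBox matches the mm dimensions, user units are millimetres directly. The only transform is the Y-flip y_m = 83.735 − y_svg.

Shape 1 is a closed polygon drawn with `<path>`. Its stroke #ff00ff means engrave at S329, F3017. After flipping Y the toolpath is (78.676,48.199) → (99.633,44.111) → (67.409,5.836) → (96.105,8.389) → (165.144,47.731) → (124.743,12.308) → (78.676,48.199), returning to the start.

Shape 2 is a quadratic bezier drawn with `<path>`. Its stroke #ff00ff means engrave at S329, F3017. After flipping Y the toolpath is (179.703,49.709) → (154.497,54.937) → (130.456,55.685) → (107.579,51.955) → (85.865,43.745) → (65.316,31.057).

Shape 3 is a rectangle drawn with `<path>`. Its stroke #ff00ff means engrave at S329, F3017. After flipping Y the toolpath is (93.429,50.876) → (170.447,50.876) → (170.447,27.068) → (93.429,27.068) → (93.429,50.876), returning to the start.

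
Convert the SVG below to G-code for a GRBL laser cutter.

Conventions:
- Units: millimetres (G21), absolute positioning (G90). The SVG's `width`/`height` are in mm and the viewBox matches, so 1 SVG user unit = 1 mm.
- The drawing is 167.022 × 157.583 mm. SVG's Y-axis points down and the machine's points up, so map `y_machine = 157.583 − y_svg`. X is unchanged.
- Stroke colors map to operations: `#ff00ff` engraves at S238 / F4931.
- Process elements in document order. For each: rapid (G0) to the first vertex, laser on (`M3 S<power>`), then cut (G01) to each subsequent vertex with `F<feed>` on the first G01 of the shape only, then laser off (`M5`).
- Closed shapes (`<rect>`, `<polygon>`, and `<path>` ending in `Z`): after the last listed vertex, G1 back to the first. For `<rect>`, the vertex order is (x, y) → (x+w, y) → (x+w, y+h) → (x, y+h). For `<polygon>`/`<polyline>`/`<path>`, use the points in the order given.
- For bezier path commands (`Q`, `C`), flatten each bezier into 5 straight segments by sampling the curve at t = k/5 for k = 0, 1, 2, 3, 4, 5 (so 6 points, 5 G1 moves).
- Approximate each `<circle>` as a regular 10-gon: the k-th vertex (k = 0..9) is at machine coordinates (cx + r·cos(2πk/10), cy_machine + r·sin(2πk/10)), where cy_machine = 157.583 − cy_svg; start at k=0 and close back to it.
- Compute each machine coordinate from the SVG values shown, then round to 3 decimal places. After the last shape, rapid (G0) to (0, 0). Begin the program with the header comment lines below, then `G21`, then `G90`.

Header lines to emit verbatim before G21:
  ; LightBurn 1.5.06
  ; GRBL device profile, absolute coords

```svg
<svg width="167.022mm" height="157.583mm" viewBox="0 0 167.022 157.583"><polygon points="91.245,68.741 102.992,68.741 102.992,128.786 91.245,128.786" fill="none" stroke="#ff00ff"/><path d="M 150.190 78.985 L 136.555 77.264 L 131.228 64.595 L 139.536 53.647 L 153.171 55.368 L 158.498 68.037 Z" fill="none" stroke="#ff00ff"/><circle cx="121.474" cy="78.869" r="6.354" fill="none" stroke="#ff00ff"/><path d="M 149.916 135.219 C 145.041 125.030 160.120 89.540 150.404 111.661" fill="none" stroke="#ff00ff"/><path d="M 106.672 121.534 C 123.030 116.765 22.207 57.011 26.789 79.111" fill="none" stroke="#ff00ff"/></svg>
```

; LightBurn 1.5.06
; GRBL device profile, absolute coords
G21
G90
G0 X91.245 Y88.842
M3 S238
G01 X102.992 Y88.842 F4931
G01 X102.992 Y28.797
G01 X91.245 Y28.797
G01 X91.245 Y88.842
M5
G0 X150.190 Y78.598
M3 S238
G01 X136.555 Y80.319 F4931
G01 X131.228 Y92.988
G01 X139.536 Y103.936
G01 X153.171 Y102.215
G01 X158.498 Y89.546
G01 X150.190 Y78.598
M5
G0 X127.828 Y78.714
M3 S238
G01 X126.614 Y82.449 F4931
G01 X123.437 Y84.757
G01 X119.511 Y84.757
G01 X116.334 Y82.449
G01 X115.120 Y78.714
G01 X116.334 Y74.979
G01 X119.511 Y72.671
G01 X123.437 Y72.671
G01 X126.614 Y74.979
G01 X127.828 Y78.714
M5
G0 X149.916 Y22.364
M3 S238
G01 X149.027 Y30.850 F4931
G01 X150.780 Y41.429
G01 X153.026 Y50.120
G01 X153.616 Y52.945
G01 X150.404 Y45.922
M5
G0 X106.672 Y36.049
M3 S238
G01 X104.206 Y44.414 F4931
G01 X84.300 Y59.407
G01 X57.639 Y74.460
G01 X34.908 Y83.004
G01 X26.789 Y78.472
M5
G0 X0.000 Y0.000

1 u = 1 mm; y_m = 157.583 − y.

[1] `<polygon>` rectangle, #ff00ff→engrave S238 F4931: (91.245,88.842) → (102.992,88.842) → (102.992,28.797) → (91.245,28.797) → (91.245,88.842) (closed)

[2] `<path>` regular polygon, #ff00ff→engrave S238 F4931: (150.190,78.598) → (136.555,80.319) → (131.228,92.988) → (139.536,103.936) → (153.171,102.215) → (158.498,89.546) → (150.190,78.598) (closed)

[3] `<circle>` circle, #ff00ff→engrave S238 F4931: (127.828,78.714) → (126.614,82.449) → (123.437,84.757) → (119.511,84.757) → (116.334,82.449) → (115.120,78.714) → (116.334,74.979) → (119.511,72.671) → (123.437,72.671) → (126.614,74.979) → (127.828,78.714) (closed)

[4] `<path>` cubic bezier, #ff00ff→engrave S238 F4931: (149.916,22.364) → (149.027,30.850) → (150.780,41.429) → (153.026,50.120) → (153.616,52.945) → (150.404,45.922)

[5] `<path>` cubic bezier, #ff00ff→engrave S238 F4931: (106.672,36.049) → (104.206,44.414) → (84.300,59.407) → (57.639,74.460) → (34.908,83.004) → (26.789,78.472)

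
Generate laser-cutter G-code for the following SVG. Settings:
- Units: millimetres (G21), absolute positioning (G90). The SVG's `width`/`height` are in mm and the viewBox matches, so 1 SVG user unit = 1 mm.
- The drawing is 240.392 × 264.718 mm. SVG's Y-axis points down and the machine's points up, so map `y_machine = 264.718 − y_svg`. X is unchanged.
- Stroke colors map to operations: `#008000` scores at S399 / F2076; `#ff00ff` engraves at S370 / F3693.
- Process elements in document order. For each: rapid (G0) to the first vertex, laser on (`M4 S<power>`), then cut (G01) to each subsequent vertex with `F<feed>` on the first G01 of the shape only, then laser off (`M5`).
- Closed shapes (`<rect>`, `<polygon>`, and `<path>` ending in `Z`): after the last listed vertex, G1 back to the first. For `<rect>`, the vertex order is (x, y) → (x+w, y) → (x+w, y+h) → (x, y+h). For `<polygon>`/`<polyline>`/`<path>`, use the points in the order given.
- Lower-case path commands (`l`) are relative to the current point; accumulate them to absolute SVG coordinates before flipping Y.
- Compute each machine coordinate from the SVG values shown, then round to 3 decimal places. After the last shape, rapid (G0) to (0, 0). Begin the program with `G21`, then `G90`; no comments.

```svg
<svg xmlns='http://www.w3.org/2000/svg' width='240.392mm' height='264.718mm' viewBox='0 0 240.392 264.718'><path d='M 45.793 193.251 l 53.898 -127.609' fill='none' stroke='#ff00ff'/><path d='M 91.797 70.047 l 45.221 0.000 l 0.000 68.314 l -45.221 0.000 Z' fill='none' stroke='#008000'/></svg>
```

Since the viewBox matches the mm dimensions, user units are millimetres directly. The only transform is the Y-flip y_m = 264.718 − y_svg.

Shape 1 is a line segment drawn with `<path>`. Its stroke #ff00ff means engrave at S370, F3693. After flipping Y the toolpath is (45.793,71.467) → (99.691,199.076).

Shape 2 is a rectangle drawn with `<path>`. Its stroke #008000 means score at S399, F2076. After flipping Y the toolpath is (91.797,194.671) → (137.018,194.671) → (137.018,126.357) → (91.797,126.357) → (91.797,194.671), returning to the start.

G21
G90
G0 X45.793 Y71.467
M4 S370
G01 X99.691 Y199.076 F3693
M5
G0 X91.797 Y194.671
M4 S399
G01 X137.018 Y194.671 F2076
G01 X137.018 Y126.357
G01 X91.797 Y126.357
G01 X91.797 Y194.671
M5
G0 X0.000 Y0.000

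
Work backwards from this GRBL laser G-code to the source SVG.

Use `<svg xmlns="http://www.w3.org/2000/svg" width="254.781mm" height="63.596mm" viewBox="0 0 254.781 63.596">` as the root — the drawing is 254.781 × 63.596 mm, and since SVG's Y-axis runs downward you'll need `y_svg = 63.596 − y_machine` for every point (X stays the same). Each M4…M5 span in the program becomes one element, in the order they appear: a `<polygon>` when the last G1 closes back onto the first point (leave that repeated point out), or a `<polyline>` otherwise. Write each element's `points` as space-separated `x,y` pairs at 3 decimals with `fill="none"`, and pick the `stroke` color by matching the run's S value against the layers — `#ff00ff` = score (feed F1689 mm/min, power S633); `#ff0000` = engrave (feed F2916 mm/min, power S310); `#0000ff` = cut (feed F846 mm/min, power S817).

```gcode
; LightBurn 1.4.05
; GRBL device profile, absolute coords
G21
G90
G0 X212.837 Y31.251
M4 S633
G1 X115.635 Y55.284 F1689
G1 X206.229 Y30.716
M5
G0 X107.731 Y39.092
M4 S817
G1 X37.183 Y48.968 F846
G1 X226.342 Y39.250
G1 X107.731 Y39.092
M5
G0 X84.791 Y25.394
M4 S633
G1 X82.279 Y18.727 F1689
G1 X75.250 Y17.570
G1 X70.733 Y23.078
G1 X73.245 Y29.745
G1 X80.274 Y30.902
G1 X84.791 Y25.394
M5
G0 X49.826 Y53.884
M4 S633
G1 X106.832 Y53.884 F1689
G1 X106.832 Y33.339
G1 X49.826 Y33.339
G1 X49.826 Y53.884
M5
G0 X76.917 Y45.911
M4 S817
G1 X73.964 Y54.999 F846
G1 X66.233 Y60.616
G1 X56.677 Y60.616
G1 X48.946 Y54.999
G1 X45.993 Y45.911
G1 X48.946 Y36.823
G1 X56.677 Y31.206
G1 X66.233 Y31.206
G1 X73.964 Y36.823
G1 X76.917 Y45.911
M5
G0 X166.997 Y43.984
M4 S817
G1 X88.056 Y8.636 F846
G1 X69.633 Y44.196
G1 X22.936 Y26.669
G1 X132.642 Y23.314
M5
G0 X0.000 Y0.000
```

Each laser-on run becomes one SVG element. Flip Y back into SVG space with y_svg = 63.596 − y_machine.

Run 1: S633 ⇒ score layer `#ff00ff`. The run is open, so emit a `<polyline>` with points (Y-flipped): 212.837,32.345 115.635,8.312 206.229,32.880.

Run 2: S817 ⇒ cut layer `#0000ff`. The run returns to its start, so emit a `<polygon>` with points (Y-flipped): 107.731,24.504 37.183,14.628 226.342,24.346.

Run 3: the run's S633 means `#ff00ff` (score). The run returns to its start, so emit a `<polygon>` with points (Y-flipped): 84.791,38.202 82.279,44.869 75.250,46.026 70.733,40.518 73.245,33.851 80.274,32.694.

Run 4: the run's S633 means `#ff00ff` (score). The run returns to its start, so emit a `<polygon>` with points (Y-flipped): 49.826,9.712 106.832,9.712 106.832,30.257 49.826,30.257.

Run 5: the run's S817 means `#0000ff` (cut). The run returns to its start, so emit a `<polygon>` with points (Y-flipped): 76.917,17.685 73.964,8.597 66.233,2.980 56.677,2.980 48.946,8.597 45.993,17.685 48.946,26.773 56.677,32.390 66.233,32.390 73.964,26.773.

Run 6: power S817 maps to stroke `#0000ff` (cut). The run is open, so emit a `<polyline>` with points (Y-flipped): 166.997,19.612 88.056,54.960 69.633,19.400 22.936,36.927 132.642,40.282.

<svg xmlns="http://www.w3.org/2000/svg" width="254.781mm" height="63.596mm" viewBox="0 0 254.781 63.596">
  <polyline points="212.837,32.345 115.635,8.312 206.229,32.880" fill="none" stroke="#ff00ff"/>
  <polygon points="107.731,24.504 37.183,14.628 226.342,24.346" fill="none" stroke="#0000ff"/>
  <polygon points="84.791,38.202 82.279,44.869 75.250,46.026 70.733,40.518 73.245,33.851 80.274,32.694" fill="none" stroke="#ff00ff"/>
  <polygon points="49.826,9.712 106.832,9.712 106.832,30.257 49.826,30.257" fill="none" stroke="#ff00ff"/>
  <polygon points="76.917,17.685 73.964,8.597 66.233,2.980 56.677,2.980 48.946,8.597 45.993,17.685 48.946,26.773 56.677,32.390 66.233,32.390 73.964,26.773" fill="none" stroke="#0000ff"/>
  <polyline points="166.997,19.612 88.056,54.960 69.633,19.400 22.936,36.927 132.642,40.282" fill="none" stroke="#0000ff"/>
</svg>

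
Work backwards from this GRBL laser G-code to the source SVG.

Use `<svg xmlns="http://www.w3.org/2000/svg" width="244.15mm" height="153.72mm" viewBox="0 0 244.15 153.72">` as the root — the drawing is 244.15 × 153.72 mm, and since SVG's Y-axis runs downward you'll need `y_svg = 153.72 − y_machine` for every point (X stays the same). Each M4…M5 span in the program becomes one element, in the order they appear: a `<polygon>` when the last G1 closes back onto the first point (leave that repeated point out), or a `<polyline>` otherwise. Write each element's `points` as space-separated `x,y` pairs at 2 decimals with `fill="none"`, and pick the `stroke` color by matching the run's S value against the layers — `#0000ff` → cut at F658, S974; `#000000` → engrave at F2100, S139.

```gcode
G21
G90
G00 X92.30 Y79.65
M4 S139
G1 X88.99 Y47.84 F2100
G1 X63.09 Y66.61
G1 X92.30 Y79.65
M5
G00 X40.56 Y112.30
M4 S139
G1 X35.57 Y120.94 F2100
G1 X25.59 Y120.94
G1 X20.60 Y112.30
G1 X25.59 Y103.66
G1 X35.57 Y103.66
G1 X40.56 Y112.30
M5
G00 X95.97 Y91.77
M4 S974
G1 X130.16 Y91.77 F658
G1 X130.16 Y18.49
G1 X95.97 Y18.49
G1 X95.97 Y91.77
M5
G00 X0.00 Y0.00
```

Machine Y-up, SVG Y-down with viewBox height 153.72, so y_svg = 153.72 − y_machine; X carries over.

Run 1: the run's S139 means `#000000` (engrave). The run returns to its start, so emit a `<polygon>` with points (Y-flipped): 92.30,74.07 88.99,105.88 63.09,87.11.

Run 2: the run's S139 means `#000000` (engrave). The run returns to its start, so emit a `<polygon>` with points (Y-flipped): 40.56,41.42 35.57,32.78 25.59,32.78 20.60,41.42 25.59,50.06 35.57,50.06.

Run 3: the run's S974 means `#0000ff` (cut). The run returns to its start, so emit a `<polygon>` with points (Y-flipped): 95.97,61.95 130.16,61.95 130.16,135.23 95.97,135.23.

<svg xmlns="http://www.w3.org/2000/svg" width="244.15mm" height="153.72mm" viewBox="0 0 244.15 153.72">
  <polygon points="92.30,74.07 88.99,105.88 63.09,87.11" fill="none" stroke="#000000"/>
  <polygon points="40.56,41.42 35.57,32.78 25.59,32.78 20.60,41.42 25.59,50.06 35.57,50.06" fill="none" stroke="#000000"/>
  <polygon points="95.97,61.95 130.16,61.95 130.16,135.23 95.97,135.23" fill="none" stroke="#0000ff"/>
</svg>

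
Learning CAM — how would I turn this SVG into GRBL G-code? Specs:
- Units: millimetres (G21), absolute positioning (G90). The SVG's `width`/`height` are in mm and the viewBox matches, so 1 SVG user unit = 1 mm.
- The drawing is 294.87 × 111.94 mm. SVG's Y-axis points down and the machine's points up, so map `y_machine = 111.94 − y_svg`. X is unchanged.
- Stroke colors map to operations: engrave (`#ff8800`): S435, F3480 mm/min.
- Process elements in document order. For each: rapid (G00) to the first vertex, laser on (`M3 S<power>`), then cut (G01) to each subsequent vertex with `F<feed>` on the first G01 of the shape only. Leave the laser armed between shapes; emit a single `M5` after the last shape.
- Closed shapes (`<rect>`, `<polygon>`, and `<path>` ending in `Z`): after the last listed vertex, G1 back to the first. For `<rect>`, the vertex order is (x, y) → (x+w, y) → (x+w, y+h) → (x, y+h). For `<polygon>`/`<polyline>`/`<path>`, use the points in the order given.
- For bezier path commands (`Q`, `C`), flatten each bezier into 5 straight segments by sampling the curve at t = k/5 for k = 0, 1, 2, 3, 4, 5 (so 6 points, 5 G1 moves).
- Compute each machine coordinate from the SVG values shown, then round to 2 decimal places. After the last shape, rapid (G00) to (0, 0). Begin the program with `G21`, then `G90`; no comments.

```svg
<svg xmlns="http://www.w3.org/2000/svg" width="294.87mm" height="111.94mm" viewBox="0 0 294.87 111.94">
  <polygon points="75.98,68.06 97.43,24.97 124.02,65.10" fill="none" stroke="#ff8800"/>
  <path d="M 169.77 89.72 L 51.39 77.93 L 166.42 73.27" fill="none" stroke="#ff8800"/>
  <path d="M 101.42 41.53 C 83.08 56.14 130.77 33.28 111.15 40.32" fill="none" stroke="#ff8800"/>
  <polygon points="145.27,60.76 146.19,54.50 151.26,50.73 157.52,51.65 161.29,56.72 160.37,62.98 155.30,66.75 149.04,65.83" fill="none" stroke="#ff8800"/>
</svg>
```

G21
G90
G00 X75.98 Y43.88
M3 S435
G01 X97.43 Y86.97 F3480
G01 X124.02 Y46.84
G01 X75.98 Y43.88
G00 X169.77 Y22.22
M3 S435
G01 X51.39 Y34.01 F3480
G01 X166.42 Y38.67
G00 X101.42 Y70.41
M3 S435
G01 X97.27 Y65.60 F3480
G01 X102.57 Y66.55
G01 X110.92 Y70.03
G01 X115.91 Y72.79
G01 X111.15 Y71.62
G00 X145.27 Y51.18
M3 S435
G01 X146.19 Y57.44 F3480
G01 X151.26 Y61.21
G01 X157.52 Y60.29
G01 X161.29 Y55.22
G01 X160.37 Y48.96
G01 X155.30 Y45.19
G01 X149.04 Y46.11
G01 X145.27 Y51.18
M5
G00 X0.00 Y0.00

1 u = 1 mm; y_m = 111.94 − y.

[1] `<polygon>` regular polygon, #ff8800→engrave S435 F3480: (75.98,43.88) → (97.43,86.97) → (124.02,46.84) → (75.98,43.88) (closed)

[2] `<path>` open polyline, #ff8800→engrave S435 F3480: (169.77,22.22) → (51.39,34.01) → (166.42,38.67)

[3] `<path>` cubic bezier, #ff8800→engrave S435 F3480: (101.42,70.41) → (97.27,65.60) → (102.57,66.55) → (110.92,70.03) → (115.91,72.79) → (111.15,71.62)

[4] `<polygon>` regular polygon, #ff8800→engrave S435 F3480: (145.27,51.18) → (146.19,57.44) → (151.26,61.21) → (157.52,60.29) → (161.29,55.22) → (160.37,48.96) → (155.30,45.19) → (149.04,46.11) → (145.27,51.18) (closed)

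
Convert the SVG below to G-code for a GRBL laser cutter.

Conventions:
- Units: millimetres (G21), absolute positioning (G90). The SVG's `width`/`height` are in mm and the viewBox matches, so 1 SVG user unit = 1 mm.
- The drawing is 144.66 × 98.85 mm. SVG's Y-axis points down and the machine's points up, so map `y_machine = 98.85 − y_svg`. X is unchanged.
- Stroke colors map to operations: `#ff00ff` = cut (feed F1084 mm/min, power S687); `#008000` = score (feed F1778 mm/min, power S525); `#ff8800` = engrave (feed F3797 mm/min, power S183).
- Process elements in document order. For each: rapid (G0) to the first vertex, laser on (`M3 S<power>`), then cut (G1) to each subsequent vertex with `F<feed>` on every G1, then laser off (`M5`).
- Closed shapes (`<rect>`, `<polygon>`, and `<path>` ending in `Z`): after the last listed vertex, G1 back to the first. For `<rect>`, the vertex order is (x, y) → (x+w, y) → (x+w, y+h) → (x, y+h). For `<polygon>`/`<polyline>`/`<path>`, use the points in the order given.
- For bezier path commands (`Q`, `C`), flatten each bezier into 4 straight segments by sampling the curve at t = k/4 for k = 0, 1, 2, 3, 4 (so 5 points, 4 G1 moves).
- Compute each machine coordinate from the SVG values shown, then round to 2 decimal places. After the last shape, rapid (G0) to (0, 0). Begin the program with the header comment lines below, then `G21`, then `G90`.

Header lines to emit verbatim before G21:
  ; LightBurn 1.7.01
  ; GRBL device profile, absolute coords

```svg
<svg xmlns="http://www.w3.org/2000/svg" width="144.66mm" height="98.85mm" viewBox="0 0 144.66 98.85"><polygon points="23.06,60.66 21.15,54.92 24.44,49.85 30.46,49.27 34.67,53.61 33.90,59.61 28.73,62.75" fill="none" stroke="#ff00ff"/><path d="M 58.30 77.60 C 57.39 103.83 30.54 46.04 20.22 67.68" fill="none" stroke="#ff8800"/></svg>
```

; LightBurn 1.7.01
; GRBL device profile, absolute coords
G21
G90
G0 X23.06 Y38.19
M3 S687
G1 X21.15 Y43.93 F1084
G1 X24.44 Y49.00 F1084
G1 X30.46 Y49.58 F1084
G1 X34.67 Y45.24 F1084
G1 X33.90 Y39.24 F1084
G1 X28.73 Y36.10 F1084
G1 X23.06 Y38.19 F1084
M5
G0 X58.30 Y21.25
M3 S183
G1 X53.42 Y14.78 F3797
G1 X42.79 Y24.49 F3797
G1 X30.40 Y35.06 F3797
G1 X20.22 Y31.17 F3797
M5
G0 X0.00 Y0.00

1 u = 1 mm; y_m = 98.85 − y.

[1] `<polygon>` regular polygon, #ff00ff→cut S687 F1084: (23.06,38.19) → (21.15,43.93) → (24.44,49.00) → (30.46,49.58) → (34.67,45.24) → (33.90,39.24) → (28.73,36.10) → (23.06,38.19) (closed)

[2] `<path>` cubic bezier, #ff8800→engrave S183 F3797: (58.30,21.25) → (53.42,14.78) → (42.79,24.49) → (30.40,35.06) → (20.22,31.17)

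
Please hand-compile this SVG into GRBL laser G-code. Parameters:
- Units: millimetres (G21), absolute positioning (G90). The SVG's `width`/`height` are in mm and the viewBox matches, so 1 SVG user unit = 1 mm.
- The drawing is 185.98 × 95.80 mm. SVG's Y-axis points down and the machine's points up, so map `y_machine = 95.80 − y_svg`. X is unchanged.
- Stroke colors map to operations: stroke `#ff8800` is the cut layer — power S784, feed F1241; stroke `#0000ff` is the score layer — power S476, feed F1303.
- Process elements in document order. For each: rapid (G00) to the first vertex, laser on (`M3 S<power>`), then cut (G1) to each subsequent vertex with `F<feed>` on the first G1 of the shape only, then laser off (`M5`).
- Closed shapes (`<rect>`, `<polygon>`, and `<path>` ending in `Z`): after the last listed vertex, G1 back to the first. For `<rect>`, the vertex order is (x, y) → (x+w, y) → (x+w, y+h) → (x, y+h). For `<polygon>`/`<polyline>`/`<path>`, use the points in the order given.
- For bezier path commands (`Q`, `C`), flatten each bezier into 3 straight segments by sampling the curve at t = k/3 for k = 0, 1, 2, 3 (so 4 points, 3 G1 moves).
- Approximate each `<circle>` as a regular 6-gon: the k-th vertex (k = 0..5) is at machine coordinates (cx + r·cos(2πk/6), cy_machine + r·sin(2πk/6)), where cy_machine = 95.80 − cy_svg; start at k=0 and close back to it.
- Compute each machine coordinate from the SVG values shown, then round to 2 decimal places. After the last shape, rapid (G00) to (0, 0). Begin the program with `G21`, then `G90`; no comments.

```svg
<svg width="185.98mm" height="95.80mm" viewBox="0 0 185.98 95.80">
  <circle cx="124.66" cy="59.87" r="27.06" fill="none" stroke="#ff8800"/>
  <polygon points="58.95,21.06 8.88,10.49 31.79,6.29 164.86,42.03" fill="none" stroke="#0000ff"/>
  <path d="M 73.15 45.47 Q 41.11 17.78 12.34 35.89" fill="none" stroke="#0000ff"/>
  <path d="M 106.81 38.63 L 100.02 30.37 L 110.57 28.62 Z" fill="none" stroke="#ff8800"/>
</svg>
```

G21
G90
G00 X151.72 Y35.93
M3 S784
G1 X138.19 Y59.36 F1241
G1 X111.13 Y59.36
G1 X97.60 Y35.93
G1 X111.13 Y12.50
G1 X138.19 Y12.50
G1 X151.72 Y35.93
M5
G00 X58.95 Y74.74
M3 S476
G1 X8.88 Y85.31 F1303
G1 X31.79 Y89.51
G1 X164.86 Y53.77
G1 X58.95 Y74.74
M5
G00 X73.15 Y50.33
M3 S476
G1 X52.15 Y63.70 F1303
G1 X31.88 Y66.89
G1 X12.34 Y59.91
M5
G00 X106.81 Y57.17
M3 S784
G1 X100.02 Y65.43 F1241
G1 X110.57 Y67.18
G1 X106.81 Y57.17
M5
G00 X0.00 Y0.00

1 u = 1 mm; y_m = 95.80 − y.

[1] `<circle>` circle, #ff8800→cut S784 F1241: (151.72,35.93) → (138.19,59.36) → (111.13,59.36) → (97.60,35.93) → (111.13,12.50) → (138.19,12.50) → (151.72,35.93) (closed)

[2] `<polygon>` closed polygon, #0000ff→score S476 F1303: (58.95,74.74) → (8.88,85.31) → (31.79,89.51) → (164.86,53.77) → (58.95,74.74) (closed)

[3] `<path>` quadratic bezier, #0000ff→score S476 F1303: (73.15,50.33) → (52.15,63.70) → (31.88,66.89) → (12.34,59.91)

[4] `<path>` regular polygon, #ff8800→cut S784 F1241: (106.81,57.17) → (100.02,65.43) → (110.57,67.18) → (106.81,57.17) (closed)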